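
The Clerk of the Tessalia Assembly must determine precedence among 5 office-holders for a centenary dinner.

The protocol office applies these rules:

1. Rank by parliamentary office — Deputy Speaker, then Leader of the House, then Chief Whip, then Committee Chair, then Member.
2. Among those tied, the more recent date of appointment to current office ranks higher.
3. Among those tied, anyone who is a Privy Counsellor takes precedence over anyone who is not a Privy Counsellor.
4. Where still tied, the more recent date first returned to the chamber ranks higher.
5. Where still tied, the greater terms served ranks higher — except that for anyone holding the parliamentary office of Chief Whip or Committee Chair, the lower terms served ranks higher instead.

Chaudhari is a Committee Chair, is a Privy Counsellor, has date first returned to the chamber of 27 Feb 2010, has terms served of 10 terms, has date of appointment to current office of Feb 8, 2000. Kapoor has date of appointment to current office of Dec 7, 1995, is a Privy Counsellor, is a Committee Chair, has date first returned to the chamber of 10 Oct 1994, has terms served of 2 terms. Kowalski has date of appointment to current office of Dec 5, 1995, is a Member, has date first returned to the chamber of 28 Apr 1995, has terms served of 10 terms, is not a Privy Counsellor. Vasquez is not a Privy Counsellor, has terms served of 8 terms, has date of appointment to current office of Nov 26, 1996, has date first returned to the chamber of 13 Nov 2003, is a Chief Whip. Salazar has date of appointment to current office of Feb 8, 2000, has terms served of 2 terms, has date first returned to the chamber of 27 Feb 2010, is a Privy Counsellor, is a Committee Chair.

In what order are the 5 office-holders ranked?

By parliamentary office: Vasquez (Chief Whip); then Salazar, Chaudhari and Kapoor (Committee Chair); then Kowalski (Member).
Among Salazar, Chaudhari and Kapoor, by date of appointment to current office (later first): Salazar and Chaudhari (Feb 8, 2000) before Kapoor (Dec 7, 1995).
Salazar and Chaudhari are each a Privy Counsellor, so the next rule applies.
Salazar and Chaudhari both have date first returned to the chamber 27 Feb 2010, so the next rule applies.
Among Salazar and Chaudhari, by terms served (lower first) (reversed rule for this group): Salazar (2 terms) before Chaudhari (10 terms).
Full order: Vasquez, Salazar, Chaudhari, Kapoor, Kowalski.

Vasquez, Salazar, Chaudhari, Kapoor, Kowalski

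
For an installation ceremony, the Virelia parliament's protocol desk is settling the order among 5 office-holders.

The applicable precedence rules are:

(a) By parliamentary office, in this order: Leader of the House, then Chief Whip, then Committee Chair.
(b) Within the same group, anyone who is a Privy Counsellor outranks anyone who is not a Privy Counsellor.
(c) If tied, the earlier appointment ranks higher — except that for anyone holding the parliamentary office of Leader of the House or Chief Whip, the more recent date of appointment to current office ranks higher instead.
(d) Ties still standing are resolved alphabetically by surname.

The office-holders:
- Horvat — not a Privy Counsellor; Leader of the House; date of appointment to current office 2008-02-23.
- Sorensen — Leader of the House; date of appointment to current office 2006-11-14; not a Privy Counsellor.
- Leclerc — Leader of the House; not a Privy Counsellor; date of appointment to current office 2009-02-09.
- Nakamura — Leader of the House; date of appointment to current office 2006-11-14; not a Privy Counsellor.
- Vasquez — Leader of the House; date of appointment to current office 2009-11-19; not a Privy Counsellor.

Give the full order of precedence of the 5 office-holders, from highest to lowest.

Vasquez, Leclerc, Horvat, Nakamura, Sorensen

By parliamentary office: Vasquez, Leclerc, Horvat, Nakamura and Sorensen (Leader of the House).
Vasquez, Leclerc, Horvat, Nakamura and Sorensen are each not a Privy Counsellor, so the next rule applies.
Among Vasquez, Leclerc, Horvat, Nakamura and Sorensen, by date of appointment to current office (later first) (reversed rule for this group): Vasquez (2009-11-19) before Leclerc (2009-02-09) before Horvat (2008-02-23) before Nakamura and Sorensen (2006-11-14).
Among Nakamura and Sorensen, alphabetically by surname: Nakamura before Sorensen.
Full order: Vasquez, Leclerc, Horvat, Nakamura, Sorensen.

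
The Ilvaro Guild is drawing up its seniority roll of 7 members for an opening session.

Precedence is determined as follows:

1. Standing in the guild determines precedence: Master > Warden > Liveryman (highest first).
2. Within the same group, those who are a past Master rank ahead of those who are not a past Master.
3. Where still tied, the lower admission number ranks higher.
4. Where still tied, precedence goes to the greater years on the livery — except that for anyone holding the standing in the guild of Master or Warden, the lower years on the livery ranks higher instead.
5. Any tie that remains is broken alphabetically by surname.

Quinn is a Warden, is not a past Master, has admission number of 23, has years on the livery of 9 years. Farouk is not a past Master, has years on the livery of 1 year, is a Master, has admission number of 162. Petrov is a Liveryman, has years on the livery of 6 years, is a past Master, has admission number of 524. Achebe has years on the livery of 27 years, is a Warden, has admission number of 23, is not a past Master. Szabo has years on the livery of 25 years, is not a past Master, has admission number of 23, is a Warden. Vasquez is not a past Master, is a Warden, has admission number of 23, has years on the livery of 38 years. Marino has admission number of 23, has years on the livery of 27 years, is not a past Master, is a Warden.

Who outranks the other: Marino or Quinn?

Quinn

By standing in the guild: Farouk (Master); then Quinn, Szabo, Achebe, Marino and Vasquez (Warden); then Petrov (Liveryman).
Quinn, Szabo, Achebe, Marino and Vasquez are each not a past Master, so the next rule applies.
Quinn, Szabo, Achebe, Marino and Vasquez all have admission number 23, so the next rule applies.
Among Quinn, Szabo, Achebe, Marino and Vasquez, by years on the livery (lower first) (reversed rule for this group): Quinn (9 years) before Szabo (25 years) before Achebe and Marino (27 years) before Vasquez (38 years).
Among Achebe and Marino, alphabetically by surname: Achebe before Marino.
So Quinn takes precedence.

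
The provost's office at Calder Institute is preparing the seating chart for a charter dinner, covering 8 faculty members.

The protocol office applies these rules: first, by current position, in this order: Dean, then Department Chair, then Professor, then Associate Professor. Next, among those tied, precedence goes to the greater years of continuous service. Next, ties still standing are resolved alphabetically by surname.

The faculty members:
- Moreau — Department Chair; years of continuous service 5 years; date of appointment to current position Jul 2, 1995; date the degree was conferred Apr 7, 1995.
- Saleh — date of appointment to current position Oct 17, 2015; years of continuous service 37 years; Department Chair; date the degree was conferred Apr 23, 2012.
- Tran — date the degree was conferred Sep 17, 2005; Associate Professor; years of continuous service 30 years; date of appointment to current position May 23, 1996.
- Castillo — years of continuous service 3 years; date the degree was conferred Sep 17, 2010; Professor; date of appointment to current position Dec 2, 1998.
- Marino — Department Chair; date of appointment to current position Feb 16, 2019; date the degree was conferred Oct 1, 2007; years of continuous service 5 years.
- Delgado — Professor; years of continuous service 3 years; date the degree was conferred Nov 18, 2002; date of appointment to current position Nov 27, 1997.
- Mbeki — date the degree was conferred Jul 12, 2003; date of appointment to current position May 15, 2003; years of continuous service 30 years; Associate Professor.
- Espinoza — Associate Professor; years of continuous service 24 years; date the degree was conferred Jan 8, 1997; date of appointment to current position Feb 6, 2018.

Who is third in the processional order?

By current position: Saleh, Marino and Moreau (Department Chair); then Castillo and Delgado (Professor); then Mbeki, Tran and Espinoza (Associate Professor).
Among Saleh, Marino and Moreau, by years of continuous service (higher first): Saleh (37 years) before Marino and Moreau (5 years).
Among Marino and Moreau, alphabetically by surname: Marino before Moreau.
Castillo and Delgado both have years of continuous service 3 years, so the next rule applies.
Among Castillo and Delgado, alphabetically by surname: Castillo before Delgado.
Among Mbeki, Tran and Espinoza, by years of continuous service (higher first): Mbeki and Tran (30 years) before Espinoza (24 years).
Among Mbeki and Tran, alphabetically by surname: Mbeki before Tran.
Order: Saleh, Marino, Moreau, Castillo, Delgado, Mbeki, Tran, Espinoza.

Moreau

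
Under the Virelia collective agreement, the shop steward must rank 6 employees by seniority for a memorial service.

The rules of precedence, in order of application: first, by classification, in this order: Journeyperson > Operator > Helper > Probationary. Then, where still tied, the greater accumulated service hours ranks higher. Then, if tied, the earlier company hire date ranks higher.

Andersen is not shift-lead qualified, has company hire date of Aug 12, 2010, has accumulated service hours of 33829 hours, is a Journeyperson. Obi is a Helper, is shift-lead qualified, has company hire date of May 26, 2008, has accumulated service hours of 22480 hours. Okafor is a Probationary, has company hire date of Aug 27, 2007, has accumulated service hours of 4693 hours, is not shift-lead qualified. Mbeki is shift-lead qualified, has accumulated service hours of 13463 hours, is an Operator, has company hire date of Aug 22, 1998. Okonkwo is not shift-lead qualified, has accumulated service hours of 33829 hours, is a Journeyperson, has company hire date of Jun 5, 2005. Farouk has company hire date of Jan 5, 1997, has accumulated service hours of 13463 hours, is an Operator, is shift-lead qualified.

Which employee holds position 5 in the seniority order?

By classification: Okonkwo and Andersen (Journeyperson); then Farouk and Mbeki (Operator); then Obi (Helper); then Okafor (Probationary).
Okonkwo and Andersen both have accumulated service hours 33829 hours, so the next rule applies.
Among Okonkwo and Andersen, by company hire date (earlier first): Okonkwo (Jun 5, 2005) before Andersen (Aug 12, 2010).
Farouk and Mbeki both have accumulated service hours 13463 hours, so the next rule applies.
Among Farouk and Mbeki, by company hire date (earlier first): Farouk (Jan 5, 1997) before Mbeki (Aug 22, 1998).
Order: Okonkwo, Andersen, Farouk, Mbeki, Obi, Okafor.

Obi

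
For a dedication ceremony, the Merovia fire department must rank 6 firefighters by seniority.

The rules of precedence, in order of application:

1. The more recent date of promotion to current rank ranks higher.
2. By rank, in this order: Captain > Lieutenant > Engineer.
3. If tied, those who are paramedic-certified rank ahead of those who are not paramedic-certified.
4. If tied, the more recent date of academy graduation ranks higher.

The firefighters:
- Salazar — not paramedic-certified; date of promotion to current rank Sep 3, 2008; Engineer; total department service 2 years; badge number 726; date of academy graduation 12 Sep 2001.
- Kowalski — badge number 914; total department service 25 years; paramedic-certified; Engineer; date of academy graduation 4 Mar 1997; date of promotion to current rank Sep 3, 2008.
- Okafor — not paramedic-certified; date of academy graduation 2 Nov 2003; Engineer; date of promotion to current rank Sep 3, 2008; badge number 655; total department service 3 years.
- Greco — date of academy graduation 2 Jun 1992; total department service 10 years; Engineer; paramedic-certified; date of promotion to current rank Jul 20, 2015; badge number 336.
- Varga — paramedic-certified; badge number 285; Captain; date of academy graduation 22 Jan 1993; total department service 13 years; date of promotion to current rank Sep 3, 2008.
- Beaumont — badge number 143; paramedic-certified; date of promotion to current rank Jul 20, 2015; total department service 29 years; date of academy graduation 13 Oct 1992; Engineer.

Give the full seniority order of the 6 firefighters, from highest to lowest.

By date of promotion to current rank (later first): Beaumont and Greco (both Jul 20, 2015); then Varga, Kowalski, Okafor and Salazar (each Sep 3, 2008).
Beaumont and Greco are each Engineer, so the next rule applies.
Beaumont and Greco are each paramedic-certified, so the next rule applies.
Among Beaumont and Greco, by date of academy graduation (later first): Beaumont (13 Oct 1992) before Greco (2 Jun 1992).
Among Varga, Kowalski, Okafor and Salazar, by rank: Varga (Captain) before Kowalski, Okafor and Salazar (Engineer).
Among Kowalski, Okafor and Salazar, paramedic-certified before not paramedic-certified: Kowalski (paramedic-certified) before Okafor and Salazar (not paramedic-certified).
Among Okafor and Salazar, by date of academy graduation (later first): Okafor (2 Nov 2003) before Salazar (12 Sep 2001).
Full order: Beaumont, Greco, Varga, Kowalski, Okafor, Salazar.

Beaumont, Greco, Varga, Kowalski, Okafor, Salazar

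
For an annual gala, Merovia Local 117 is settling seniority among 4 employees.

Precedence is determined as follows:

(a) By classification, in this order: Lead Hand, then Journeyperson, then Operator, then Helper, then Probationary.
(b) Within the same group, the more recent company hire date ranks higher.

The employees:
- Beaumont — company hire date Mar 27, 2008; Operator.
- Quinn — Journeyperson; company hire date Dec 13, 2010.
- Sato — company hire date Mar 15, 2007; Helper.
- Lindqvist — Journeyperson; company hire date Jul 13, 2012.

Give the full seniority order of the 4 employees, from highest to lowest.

By classification: Lindqvist and Quinn (Journeyperson); then Beaumont (Operator); then Sato (Helper).
Among Lindqvist and Quinn, by company hire date (later first): Lindqvist (Jul 13, 2012) before Quinn (Dec 13, 2010).
Full order: Lindqvist, Quinn, Beaumont, Sato.

Lindqvist, Quinn, Beaumont, Sato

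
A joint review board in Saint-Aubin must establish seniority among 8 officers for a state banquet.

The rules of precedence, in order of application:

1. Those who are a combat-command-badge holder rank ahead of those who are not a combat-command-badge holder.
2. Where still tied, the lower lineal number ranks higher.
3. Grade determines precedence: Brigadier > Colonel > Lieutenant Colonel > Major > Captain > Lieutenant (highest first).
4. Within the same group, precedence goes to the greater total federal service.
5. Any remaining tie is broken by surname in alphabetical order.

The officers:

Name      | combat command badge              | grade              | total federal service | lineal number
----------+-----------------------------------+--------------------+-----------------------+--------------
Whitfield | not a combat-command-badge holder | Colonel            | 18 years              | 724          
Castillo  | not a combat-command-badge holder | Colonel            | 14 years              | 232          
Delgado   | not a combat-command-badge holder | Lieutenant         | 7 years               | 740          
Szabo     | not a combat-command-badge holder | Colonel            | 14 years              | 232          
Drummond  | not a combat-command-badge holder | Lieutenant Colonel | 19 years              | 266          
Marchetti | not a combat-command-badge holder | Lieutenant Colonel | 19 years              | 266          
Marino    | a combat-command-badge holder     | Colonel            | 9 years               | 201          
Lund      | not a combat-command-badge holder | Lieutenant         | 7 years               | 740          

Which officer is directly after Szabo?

Drummond

By the first rule: Marino (a combat-command-badge holder); then Castillo, Szabo, Drummond, Marchetti, Whitfield, Delgado and Lund (each not a combat-command-badge holder).
Among Castillo, Szabo, Drummond, Marchetti, Whitfield, Delgado and Lund, by lineal number (lower first): Castillo and Szabo (232) before Drummond and Marchetti (266) before Whitfield (724) before Delgado and Lund (740).
Castillo and Szabo are each Colonel, so the next rule applies.
Castillo and Szabo both have total federal service 14 years, so the next rule applies.
Among Castillo and Szabo, alphabetically by surname: Castillo before Szabo.
Drummond and Marchetti are each Lieutenant Colonel, so the next rule applies.
Drummond and Marchetti both have total federal service 19 years, so the next rule applies.
Among Drummond and Marchetti, alphabetically by surname: Drummond before Marchetti.
Delgado and Lund are each Lieutenant, so the next rule applies.
Delgado and Lund both have total federal service 7 years, so the next rule applies.
Among Delgado and Lund, alphabetically by surname: Delgado before Lund.
Order: Marino, Castillo, Szabo, Drummond, Marchetti, Whitfield, Delgado, Lund.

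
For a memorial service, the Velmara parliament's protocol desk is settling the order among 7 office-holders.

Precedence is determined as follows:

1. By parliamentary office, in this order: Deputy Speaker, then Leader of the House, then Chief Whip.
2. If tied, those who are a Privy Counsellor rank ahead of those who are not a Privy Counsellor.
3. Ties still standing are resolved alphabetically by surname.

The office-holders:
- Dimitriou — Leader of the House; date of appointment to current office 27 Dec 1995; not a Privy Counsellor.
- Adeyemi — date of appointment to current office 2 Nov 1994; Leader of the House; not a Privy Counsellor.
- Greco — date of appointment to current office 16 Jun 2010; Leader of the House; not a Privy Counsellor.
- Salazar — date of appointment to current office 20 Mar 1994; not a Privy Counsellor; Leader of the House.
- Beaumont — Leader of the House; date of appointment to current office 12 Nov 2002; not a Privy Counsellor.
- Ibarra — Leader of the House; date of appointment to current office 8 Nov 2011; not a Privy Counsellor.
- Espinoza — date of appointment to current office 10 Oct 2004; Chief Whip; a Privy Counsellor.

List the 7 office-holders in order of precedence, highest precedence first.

By parliamentary office: Adeyemi, Beaumont, Dimitriou, Greco, Ibarra and Salazar (Leader of the House); then Espinoza (Chief Whip).
Adeyemi, Beaumont, Dimitriou, Greco, Ibarra and Salazar are each not a Privy Counsellor, so the next rule applies.
Among Adeyemi, Beaumont, Dimitriou, Greco, Ibarra and Salazar, alphabetically by surname: Adeyemi before Beaumont before Dimitriou before Greco before Ibarra before Salazar.
Full order: Adeyemi, Beaumont, Dimitriou, Greco, Ibarra, Salazar, Espinoza.

Adeyemi, Beaumont, Dimitriou, Greco, Ibarra, Salazar, Espinoza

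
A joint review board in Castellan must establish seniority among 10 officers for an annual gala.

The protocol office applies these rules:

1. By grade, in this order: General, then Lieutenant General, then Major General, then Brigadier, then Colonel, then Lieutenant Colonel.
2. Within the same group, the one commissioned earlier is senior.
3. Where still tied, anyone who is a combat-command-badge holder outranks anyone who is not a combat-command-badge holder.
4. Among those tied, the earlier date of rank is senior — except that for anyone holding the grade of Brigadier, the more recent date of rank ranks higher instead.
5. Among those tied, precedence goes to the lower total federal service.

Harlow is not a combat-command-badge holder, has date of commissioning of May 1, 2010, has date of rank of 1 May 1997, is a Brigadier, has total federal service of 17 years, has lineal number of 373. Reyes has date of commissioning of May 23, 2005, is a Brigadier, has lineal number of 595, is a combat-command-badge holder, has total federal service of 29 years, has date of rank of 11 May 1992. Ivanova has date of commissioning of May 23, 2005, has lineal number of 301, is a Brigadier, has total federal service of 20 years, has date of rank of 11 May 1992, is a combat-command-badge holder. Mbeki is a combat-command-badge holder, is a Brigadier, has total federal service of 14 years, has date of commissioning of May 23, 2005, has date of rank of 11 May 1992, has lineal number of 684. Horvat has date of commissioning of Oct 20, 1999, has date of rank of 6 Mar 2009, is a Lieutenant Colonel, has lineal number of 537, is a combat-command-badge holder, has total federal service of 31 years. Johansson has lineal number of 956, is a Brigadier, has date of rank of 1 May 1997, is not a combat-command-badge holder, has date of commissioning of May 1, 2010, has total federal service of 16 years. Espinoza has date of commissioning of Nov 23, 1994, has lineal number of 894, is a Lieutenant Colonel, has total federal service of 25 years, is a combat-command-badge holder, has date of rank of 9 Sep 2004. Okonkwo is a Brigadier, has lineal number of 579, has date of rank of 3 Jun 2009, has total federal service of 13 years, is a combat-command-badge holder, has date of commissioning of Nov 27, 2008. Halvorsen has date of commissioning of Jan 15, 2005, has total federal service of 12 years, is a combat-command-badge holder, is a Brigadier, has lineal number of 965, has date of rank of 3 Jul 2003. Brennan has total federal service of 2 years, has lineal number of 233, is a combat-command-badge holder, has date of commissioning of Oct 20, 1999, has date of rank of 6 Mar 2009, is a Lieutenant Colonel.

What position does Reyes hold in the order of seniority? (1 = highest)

4

By grade: Halvorsen, Mbeki, Ivanova, Reyes, Okonkwo, Johansson and Harlow (Brigadier); then Espinoza, Brennan and Horvat (Lieutenant Colonel).
Among Halvorsen, Mbeki, Ivanova, Reyes, Okonkwo, Johansson and Harlow, by date of commissioning (earlier first): Halvorsen (Jan 15, 2005) before Mbeki, Ivanova and Reyes (May 23, 2005) before Okonkwo (Nov 27, 2008) before Johansson and Harlow (May 1, 2010).
Mbeki, Ivanova and Reyes are each a combat-command-badge holder, so the next rule applies.
Mbeki, Ivanova and Reyes all have date of rank 11 May 1992, so the next rule applies.
Among Mbeki, Ivanova and Reyes, by total federal service (lower first): Mbeki (14 years) before Ivanova (20 years) before Reyes (29 years).
Johansson and Harlow are each not a combat-command-badge holder, so the next rule applies.
Johansson and Harlow both have date of rank 1 May 1997, so the next rule applies.
Among Johansson and Harlow, by total federal service (lower first): Johansson (16 years) before Harlow (17 years).
Among Espinoza, Brennan and Horvat, by date of commissioning (earlier first): Espinoza (Nov 23, 1994) before Brennan and Horvat (Oct 20, 1999).
Brennan and Horvat are each a combat-command-badge holder, so the next rule applies.
Brennan and Horvat both have date of rank 6 Mar 2009, so the next rule applies.
Among Brennan and Horvat, by total federal service (lower first): Brennan (2 years) before Horvat (31 years).
Order: Halvorsen, Mbeki, Ivanova, Reyes, Okonkwo, Johansson, Harlow, Espinoza, Brennan, Horvat. So position 4.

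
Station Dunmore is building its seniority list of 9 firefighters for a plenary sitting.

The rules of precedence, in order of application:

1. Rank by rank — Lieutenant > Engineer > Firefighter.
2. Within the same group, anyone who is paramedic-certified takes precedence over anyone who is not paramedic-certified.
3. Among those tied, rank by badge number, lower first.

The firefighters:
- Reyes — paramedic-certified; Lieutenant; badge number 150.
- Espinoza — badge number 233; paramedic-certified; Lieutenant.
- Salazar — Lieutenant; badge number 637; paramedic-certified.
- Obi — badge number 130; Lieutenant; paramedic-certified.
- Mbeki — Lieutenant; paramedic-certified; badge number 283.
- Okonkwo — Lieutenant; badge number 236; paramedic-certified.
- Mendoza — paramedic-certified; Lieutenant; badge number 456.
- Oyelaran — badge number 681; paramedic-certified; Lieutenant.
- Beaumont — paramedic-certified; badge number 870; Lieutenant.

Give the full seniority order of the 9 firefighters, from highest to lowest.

By rank: Obi, Reyes, Espinoza, Okonkwo, Mbeki, Mendoza, Salazar, Oyelaran and Beaumont (Lieutenant).
Obi, Reyes, Espinoza, Okonkwo, Mbeki, Mendoza, Salazar, Oyelaran and Beaumont are each paramedic-certified, so the next rule applies.
Among Obi, Reyes, Espinoza, Okonkwo, Mbeki, Mendoza, Salazar, Oyelaran and Beaumont, by badge number (lower first): Obi (130) before Reyes (150) before Espinoza (233) before Okonkwo (236) before Mbeki (283) before Mendoza (456) before Salazar (637) before Oyelaran (681) before Beaumont (870).
Full order: Obi, Reyes, Espinoza, Okonkwo, Mbeki, Mendoza, Salazar, Oyelaran, Beaumont.

Obi, Reyes, Espinoza, Okonkwo, Mbeki, Mendoza, Salazar, Oyelaran, Beaumont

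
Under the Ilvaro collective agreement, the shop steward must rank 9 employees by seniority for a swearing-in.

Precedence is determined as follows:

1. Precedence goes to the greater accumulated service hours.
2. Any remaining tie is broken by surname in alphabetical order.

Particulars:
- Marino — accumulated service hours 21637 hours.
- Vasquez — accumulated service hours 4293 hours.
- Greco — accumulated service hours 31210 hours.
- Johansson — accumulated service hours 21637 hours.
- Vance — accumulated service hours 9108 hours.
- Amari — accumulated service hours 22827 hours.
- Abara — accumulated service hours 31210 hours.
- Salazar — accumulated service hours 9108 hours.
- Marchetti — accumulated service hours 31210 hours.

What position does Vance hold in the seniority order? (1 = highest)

By accumulated service hours (higher first): Abara, Greco and Marchetti (each 31210 hours); then Amari (22827 hours); then Johansson and Marino (both 21637 hours); then Salazar and Vance (both 9108 hours); then Vasquez (4293 hours).
Among Abara, Greco and Marchetti, alphabetically by surname: Abara before Greco before Marchetti.
Among Johansson and Marino, alphabetically by surname: Johansson before Marino.
Among Salazar and Vance, alphabetically by surname: Salazar before Vance.
Order: Abara, Greco, Marchetti, Amari, Johansson, Marino, Salazar, Vance, Vasquez. So position 8.

8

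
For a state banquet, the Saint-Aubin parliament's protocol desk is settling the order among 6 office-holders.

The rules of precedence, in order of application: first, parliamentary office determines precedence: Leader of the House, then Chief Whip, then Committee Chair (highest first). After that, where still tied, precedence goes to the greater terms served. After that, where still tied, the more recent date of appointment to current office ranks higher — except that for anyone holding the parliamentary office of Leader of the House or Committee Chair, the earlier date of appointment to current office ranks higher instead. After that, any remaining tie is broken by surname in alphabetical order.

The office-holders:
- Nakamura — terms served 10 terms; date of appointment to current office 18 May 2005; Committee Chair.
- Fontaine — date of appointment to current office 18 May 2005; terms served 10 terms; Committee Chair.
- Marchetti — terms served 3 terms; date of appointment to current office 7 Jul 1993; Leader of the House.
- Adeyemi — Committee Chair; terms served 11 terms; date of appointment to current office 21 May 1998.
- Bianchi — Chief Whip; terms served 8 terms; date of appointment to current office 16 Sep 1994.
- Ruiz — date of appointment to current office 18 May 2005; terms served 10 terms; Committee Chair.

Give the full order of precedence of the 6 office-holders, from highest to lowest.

By parliamentary office: Marchetti (Leader of the House); then Bianchi (Chief Whip); then Adeyemi, Fontaine, Nakamura and Ruiz (Committee Chair).
Among Adeyemi, Fontaine, Nakamura and Ruiz, by terms served (higher first): Adeyemi (11 terms) before Fontaine, Nakamura and Ruiz (10 terms).
Fontaine, Nakamura and Ruiz all have date of appointment to current office 18 May 2005, so the next rule applies.
Among Fontaine, Nakamura and Ruiz, alphabetically by surname: Fontaine before Nakamura before Ruiz.
Full order: Marchetti, Bianchi, Adeyemi, Fontaine, Nakamura, Ruiz.

Marchetti, Bianchi, Adeyemi, Fontaine, Nakamura, Ruiz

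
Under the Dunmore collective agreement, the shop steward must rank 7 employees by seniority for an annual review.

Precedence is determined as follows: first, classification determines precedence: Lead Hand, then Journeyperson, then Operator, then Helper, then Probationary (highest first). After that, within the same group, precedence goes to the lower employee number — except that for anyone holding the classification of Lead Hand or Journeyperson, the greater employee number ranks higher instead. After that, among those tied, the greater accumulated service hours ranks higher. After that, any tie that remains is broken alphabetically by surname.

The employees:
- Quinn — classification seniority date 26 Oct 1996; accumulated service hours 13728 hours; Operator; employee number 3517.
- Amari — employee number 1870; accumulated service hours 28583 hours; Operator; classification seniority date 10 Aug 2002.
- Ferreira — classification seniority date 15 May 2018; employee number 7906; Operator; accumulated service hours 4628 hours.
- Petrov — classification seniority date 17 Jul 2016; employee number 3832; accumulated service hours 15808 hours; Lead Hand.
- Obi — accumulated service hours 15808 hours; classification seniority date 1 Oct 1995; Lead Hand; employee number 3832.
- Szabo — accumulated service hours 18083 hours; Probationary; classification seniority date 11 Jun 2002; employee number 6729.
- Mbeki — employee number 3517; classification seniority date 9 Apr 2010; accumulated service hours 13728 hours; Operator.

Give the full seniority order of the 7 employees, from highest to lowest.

Obi, Petrov, Amari, Mbeki, Quinn, Ferreira, Szabo

By classification: Obi and Petrov (Lead Hand); then Amari, Mbeki, Quinn and Ferreira (Operator); then Szabo (Probationary).
Obi and Petrov both have employee number 3832, so the next rule applies.
Obi and Petrov both have accumulated service hours 15808 hours, so the next rule applies.
Among Obi and Petrov, alphabetically by surname: Obi before Petrov.
Among Amari, Mbeki, Quinn and Ferreira, by employee number (lower first): Amari (1870) before Mbeki and Quinn (3517) before Ferreira (7906).
Mbeki and Quinn both have accumulated service hours 13728 hours, so the next rule applies.
Among Mbeki and Quinn, alphabetically by surname: Mbeki before Quinn.
Full order: Obi, Petrov, Amari, Mbeki, Quinn, Ferreira, Szabo.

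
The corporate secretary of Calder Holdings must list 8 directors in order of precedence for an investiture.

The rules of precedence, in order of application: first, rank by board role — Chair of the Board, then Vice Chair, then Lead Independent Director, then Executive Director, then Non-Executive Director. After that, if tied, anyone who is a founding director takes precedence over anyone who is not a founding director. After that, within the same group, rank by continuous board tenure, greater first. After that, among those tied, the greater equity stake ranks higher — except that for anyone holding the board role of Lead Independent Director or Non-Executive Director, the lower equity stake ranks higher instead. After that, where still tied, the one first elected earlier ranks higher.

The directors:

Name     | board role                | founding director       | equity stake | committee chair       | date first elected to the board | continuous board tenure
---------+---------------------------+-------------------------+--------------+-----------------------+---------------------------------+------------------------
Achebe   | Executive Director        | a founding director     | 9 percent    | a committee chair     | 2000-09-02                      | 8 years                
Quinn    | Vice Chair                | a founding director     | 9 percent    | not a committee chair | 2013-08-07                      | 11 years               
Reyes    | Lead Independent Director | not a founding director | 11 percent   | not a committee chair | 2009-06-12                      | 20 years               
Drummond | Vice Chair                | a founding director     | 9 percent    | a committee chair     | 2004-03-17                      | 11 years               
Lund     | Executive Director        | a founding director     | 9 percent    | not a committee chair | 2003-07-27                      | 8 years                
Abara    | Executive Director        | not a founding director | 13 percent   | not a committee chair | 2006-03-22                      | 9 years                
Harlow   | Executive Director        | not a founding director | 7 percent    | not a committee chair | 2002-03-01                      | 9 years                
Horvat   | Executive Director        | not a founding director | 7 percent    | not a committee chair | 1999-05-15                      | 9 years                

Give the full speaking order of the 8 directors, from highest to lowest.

By board role: Drummond and Quinn (Vice Chair); then Reyes (Lead Independent Director); then Achebe, Lund, Abara, Horvat and Harlow (Executive Director).
Drummond and Quinn are each a founding director, so the next rule applies.
Drummond and Quinn both have continuous board tenure 11 years, so the next rule applies.
Drummond and Quinn both have equity stake 9 percent, so the next rule applies.
Among Drummond and Quinn, by date first elected to the board (earlier first): Drummond (2004-03-17) before Quinn (2013-08-07).
Among Achebe, Lund, Abara, Horvat and Harlow, a founding director before not a founding director: Achebe and Lund (a founding director) before Abara, Horvat and Harlow (not a founding director).
Achebe and Lund both have continuous board tenure 8 years, so the next rule applies.
Achebe and Lund both have equity stake 9 percent, so the next rule applies.
Among Achebe and Lund, by date first elected to the board (earlier first): Achebe (2000-09-02) before Lund (2003-07-27).
Abara, Horvat and Harlow all have continuous board tenure 9 years, so the next rule applies.
Among Abara, Horvat and Harlow, by equity stake (higher first): Abara (13 percent) before Horvat and Harlow (7 percent).
Among Horvat and Harlow, by date first elected to the board (earlier first): Horvat (1999-05-15) before Harlow (2002-03-01).
Full order: Drummond, Quinn, Reyes, Achebe, Lund, Abara, Horvat, Harlow.

Drummond, Quinn, Reyes, Achebe, Lund, Abara, Horvat, Harlow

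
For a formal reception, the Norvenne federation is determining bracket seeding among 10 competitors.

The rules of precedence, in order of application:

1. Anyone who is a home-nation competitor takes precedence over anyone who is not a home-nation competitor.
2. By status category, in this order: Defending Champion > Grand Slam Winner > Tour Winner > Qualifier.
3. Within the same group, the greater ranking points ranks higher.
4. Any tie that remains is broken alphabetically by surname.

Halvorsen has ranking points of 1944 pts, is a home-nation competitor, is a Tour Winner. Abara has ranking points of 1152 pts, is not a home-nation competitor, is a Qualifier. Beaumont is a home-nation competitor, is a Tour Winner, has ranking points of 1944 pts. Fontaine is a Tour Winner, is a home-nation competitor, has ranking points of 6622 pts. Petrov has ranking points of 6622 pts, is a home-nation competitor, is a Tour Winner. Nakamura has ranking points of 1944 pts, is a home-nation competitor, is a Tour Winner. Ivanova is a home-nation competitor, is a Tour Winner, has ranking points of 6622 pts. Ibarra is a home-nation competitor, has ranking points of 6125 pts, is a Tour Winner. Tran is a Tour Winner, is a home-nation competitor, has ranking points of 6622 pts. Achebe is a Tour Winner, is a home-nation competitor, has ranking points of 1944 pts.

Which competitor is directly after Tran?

Ibarra

By the first rule: Fontaine, Ivanova, Petrov, Tran, Ibarra, Achebe, Beaumont, Halvorsen and Nakamura (each a home-nation competitor); then Abara (not a home-nation competitor).
Fontaine, Ivanova, Petrov, Tran, Ibarra, Achebe, Beaumont, Halvorsen and Nakamura are each Tour Winner, so the next rule applies.
Among Fontaine, Ivanova, Petrov, Tran, Ibarra, Achebe, Beaumont, Halvorsen and Nakamura, by ranking points (higher first): Fontaine, Ivanova, Petrov and Tran (6622 pts) before Ibarra (6125 pts) before Achebe, Beaumont, Halvorsen and Nakamura (1944 pts).
Among Fontaine, Ivanova, Petrov and Tran, alphabetically by surname: Fontaine before Ivanova before Petrov before Tran.
Among Achebe, Beaumont, Halvorsen and Nakamura, alphabetically by surname: Achebe before Beaumont before Halvorsen before Nakamura.
Order: Fontaine, Ivanova, Petrov, Tran, Ibarra, Achebe, Beaumont, Halvorsen, Nakamura, Abara.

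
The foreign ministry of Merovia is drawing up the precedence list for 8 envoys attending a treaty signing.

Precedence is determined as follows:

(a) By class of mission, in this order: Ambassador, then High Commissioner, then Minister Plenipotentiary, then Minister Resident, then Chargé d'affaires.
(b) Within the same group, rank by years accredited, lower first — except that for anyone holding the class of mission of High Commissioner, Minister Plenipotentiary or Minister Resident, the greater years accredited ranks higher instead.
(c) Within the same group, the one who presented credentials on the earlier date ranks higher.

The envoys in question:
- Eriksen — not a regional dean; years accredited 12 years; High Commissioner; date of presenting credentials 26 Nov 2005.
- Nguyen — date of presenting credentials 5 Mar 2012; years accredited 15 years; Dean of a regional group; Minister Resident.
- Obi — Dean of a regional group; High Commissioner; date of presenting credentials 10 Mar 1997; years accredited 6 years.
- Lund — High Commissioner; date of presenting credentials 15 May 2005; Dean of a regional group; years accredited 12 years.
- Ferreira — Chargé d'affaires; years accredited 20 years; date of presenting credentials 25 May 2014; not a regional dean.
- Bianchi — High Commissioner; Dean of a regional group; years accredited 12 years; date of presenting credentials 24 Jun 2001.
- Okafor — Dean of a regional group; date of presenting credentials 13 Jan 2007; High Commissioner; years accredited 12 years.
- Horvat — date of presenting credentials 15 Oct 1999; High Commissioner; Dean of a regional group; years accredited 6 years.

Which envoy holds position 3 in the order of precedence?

Eriksen

By class of mission: Bianchi, Lund, Eriksen, Okafor, Obi and Horvat (High Commissioner); then Nguyen (Minister Resident); then Ferreira (Chargé d'affaires).
Among Bianchi, Lund, Eriksen, Okafor, Obi and Horvat, by years accredited (higher first) (reversed rule for this group): Bianchi, Lund, Eriksen and Okafor (12 years) before Obi and Horvat (6 years).
Among Bianchi, Lund, Eriksen and Okafor, by date of presenting credentials (earlier first): Bianchi (24 Jun 2001) before Lund (15 May 2005) before Eriksen (26 Nov 2005) before Okafor (13 Jan 2007).
Among Obi and Horvat, by date of presenting credentials (earlier first): Obi (10 Mar 1997) before Horvat (15 Oct 1999).
Order: Bianchi, Lund, Eriksen, Okafor, Obi, Horvat, Nguyen, Ferreira.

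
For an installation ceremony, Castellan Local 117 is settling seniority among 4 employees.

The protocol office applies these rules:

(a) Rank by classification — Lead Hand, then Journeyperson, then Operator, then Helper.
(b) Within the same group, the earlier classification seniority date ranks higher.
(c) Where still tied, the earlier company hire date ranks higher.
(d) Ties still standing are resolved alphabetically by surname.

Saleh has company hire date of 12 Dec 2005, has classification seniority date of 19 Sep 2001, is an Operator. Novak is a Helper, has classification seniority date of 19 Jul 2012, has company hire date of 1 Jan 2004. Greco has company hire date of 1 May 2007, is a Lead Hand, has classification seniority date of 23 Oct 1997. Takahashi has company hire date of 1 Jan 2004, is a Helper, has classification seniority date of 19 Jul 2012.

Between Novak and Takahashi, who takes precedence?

By classification: Greco (Lead Hand); then Saleh (Operator); then Novak and Takahashi (Helper).
Novak and Takahashi both have classification seniority date 19 Jul 2012, so the next rule applies.
Novak and Takahashi both have company hire date 1 Jan 2004, so the next rule applies.
Among Novak and Takahashi, alphabetically by surname: Novak before Takahashi.
So Novak takes precedence.

Novak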